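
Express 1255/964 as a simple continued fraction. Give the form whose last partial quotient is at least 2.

[1; 3, 3, 5, 18]

1255 = 1*964 + 291
964 = 3*291 + 91
291 = 3*91 + 18
91 = 5*18 + 1
18 = 18*1 + 0  (stop)
So 1255/964 = [1; 3, 3, 5, 18].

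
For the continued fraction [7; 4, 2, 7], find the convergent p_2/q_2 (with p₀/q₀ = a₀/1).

65/9

Using pₖ = aₖpₖ₋₁ + pₖ₋₂, qₖ = aₖqₖ₋₁ + qₖ₋₂ (with p₋₁=1, p₋₂=0, q₋₁=0, q₋₂=1):
  k=0: a=7, p=7, q=1
  k=1: a=4, p=29, q=4
  k=2: a=2, p=65, q=9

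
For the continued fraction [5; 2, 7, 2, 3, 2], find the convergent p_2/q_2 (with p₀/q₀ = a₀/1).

82/15

Using pₖ = aₖpₖ₋₁ + pₖ₋₂, qₖ = aₖqₖ₋₁ + qₖ₋₂ (with p₋₁=1, p₋₂=0, q₋₁=0, q₋₂=1):
  k=0: a=5, p=5, q=1
  k=1: a=2, p=11, q=2
  k=2: a=7, p=82, q=15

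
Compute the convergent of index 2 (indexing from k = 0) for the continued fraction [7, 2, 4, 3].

Using pₖ = aₖpₖ₋₁ + pₖ₋₂, qₖ = aₖqₖ₋₁ + qₖ₋₂ (with p₋₁=1, p₋₂=0, q₋₁=0, q₋₂=1):
  k=0: a=7, p=7, q=1
  k=1: a=2, p=15, q=2
  k=2: a=4, p=67, q=9

67/9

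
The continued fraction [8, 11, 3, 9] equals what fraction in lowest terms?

2564/317

Using pₖ = aₖpₖ₋₁ + pₖ₋₂ and qₖ = aₖqₖ₋₁ + qₖ₋₂:
  k=0: a=8, p=8, q=1
  k=1: a=11, p=89, q=11
  k=2: a=3, p=275, q=34
  k=3: a=9, p=2564, q=317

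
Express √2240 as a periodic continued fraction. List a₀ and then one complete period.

[47; 3, 23, 3, 94]

a₀ = ⌊√2240⌋ = 47.
With m₀=0, d₀=1 and mₖ₊₁ = dₖaₖ − mₖ, dₖ₊₁ = (n − mₖ₊₁²)/dₖ, aₖ₊₁ = ⌊(a₀+mₖ₊₁)/dₖ₊₁⌋:
  k=1: m=47, d=31, a=3
  k=2: m=46, d=4, a=23
  k=3: m=46, d=31, a=3
  k=4: m=47, d=1, a=94
d=1 and a=2a₀=94 at k=4, so the next step gives (m, d) = (47, 31) again — its k=1 value — and the period has length 4.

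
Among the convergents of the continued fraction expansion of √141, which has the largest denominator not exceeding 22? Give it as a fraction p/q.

95/8

√141 = [11; 1, 6, 1, 22, …] (period length 4).
Convergents:
  p_0/q_0 = 11/1
  p_1/q_1 = 12/1
  p_2/q_2 = 83/7
  p_3/q_3 = 95/8
  p_4/q_4 = 2173/183
q_3 = 8 ≤ 22 < 183 = q_4, so the answer is 95/8.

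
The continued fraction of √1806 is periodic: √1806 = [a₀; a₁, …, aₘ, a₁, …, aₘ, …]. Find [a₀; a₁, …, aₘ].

a₀ = ⌊√1806⌋ = 42.
With m₀=0, d₀=1 and mₖ₊₁ = dₖaₖ − mₖ, dₖ₊₁ = (n − mₖ₊₁²)/dₖ, aₖ₊₁ = ⌊(a₀+mₖ₊₁)/dₖ₊₁⌋:
  k=1: m=42, d=42, a=2
  k=2: m=42, d=1, a=84
d=1 and a=2a₀=84 at k=2, so the next step gives (m, d) = (42, 42) again — its k=1 value — and the period has length 2.

[42; 2, 84]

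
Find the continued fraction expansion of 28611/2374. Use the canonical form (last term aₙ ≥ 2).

[12; 19, 3, 3, 12]

28611 = 12·2374 + 123
2374 = 19·123 + 37
123 = 3·37 + 12
37 = 3·12 + 1
12 = 12·1 + 0  (stop)
So 28611/2374 = [12; 19, 3, 3, 12].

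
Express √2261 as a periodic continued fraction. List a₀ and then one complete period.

a₀ = ⌊√2261⌋ = 47.
With m₀=0, d₀=1 and mₖ₊₁ = dₖaₖ − mₖ, dₖ₊₁ = (n − mₖ₊₁²)/dₖ, aₖ₊₁ = ⌊(a₀+mₖ₊₁)/dₖ₊₁⌋:
  k=1: m=47, d=52, a=1
  k=2: m=5, d=43, a=1
  k=3: m=38, d=19, a=4
  k=4: m=38, d=43, a=1
  k=5: m=5, d=52, a=1
  k=6: m=47, d=1, a=94
d=1 and a=2a₀=94 at k=6, so the next step gives (m, d) = (47, 52) again — its k=1 value — and the period has length 6.

[47; 1, 1, 4, 1, 1, 94]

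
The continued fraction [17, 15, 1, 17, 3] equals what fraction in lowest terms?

14964/877

Using pₖ = aₖpₖ₋₁ + pₖ₋₂ and qₖ = aₖqₖ₋₁ + qₖ₋₂:
  k=0: a=17, p=17, q=1
  k=1: a=15, p=256, q=15
  k=2: a=1, p=273, q=16
  k=3: a=17, p=4897, q=287
  k=4: a=3, p=14964, q=877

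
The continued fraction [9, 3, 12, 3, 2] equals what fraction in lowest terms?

2471/265

Using pₖ = aₖpₖ₋₁ + pₖ₋₂ and qₖ = aₖqₖ₋₁ + qₖ₋₂:
  k=0: a=9, p=9, q=1
  k=1: a=3, p=28, q=3
  k=2: a=12, p=345, q=37
  k=3: a=3, p=1063, q=114
  k=4: a=2, p=2471, q=265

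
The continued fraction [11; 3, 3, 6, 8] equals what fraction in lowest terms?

5809/514

Using pₖ = aₖpₖ₋₁ + pₖ₋₂ and qₖ = aₖqₖ₋₁ + qₖ₋₂:
  k=0: a=11, p=11, q=1
  k=1: a=3, p=34, q=3
  k=2: a=3, p=113, q=10
  k=3: a=6, p=712, q=63
  k=4: a=8, p=5809, q=514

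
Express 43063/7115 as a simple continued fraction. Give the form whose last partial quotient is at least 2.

43063 = 6*7115 + 373
7115 = 19*373 + 28
373 = 13*28 + 9
28 = 3*9 + 1
9 = 9*1 + 0  (stop)
So 43063/7115 = [6; 19, 13, 3, 9].

[6; 19, 13, 3, 9]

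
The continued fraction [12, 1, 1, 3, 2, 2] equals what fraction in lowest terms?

Fold from the inside: start with 2/1.
  2 + 1/2 = 5/2
  3 + 2/5 = 17/5
  1 + 5/17 = 22/17
  1 + 17/22 = 39/22
  12 + 22/39 = 490/39

490/39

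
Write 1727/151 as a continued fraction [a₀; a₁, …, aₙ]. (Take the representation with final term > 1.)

1727 = 11*151 + 66
151 = 2*66 + 19
66 = 3*19 + 9
19 = 2*9 + 1
9 = 9*1 + 0  (stop)
So 1727/151 = [11; 2, 3, 2, 9].

[11; 2, 3, 2, 9]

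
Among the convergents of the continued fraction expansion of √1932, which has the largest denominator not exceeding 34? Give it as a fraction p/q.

967/22

√1932 = [43; 1, 20, 1, 86, …] (period length 4).
Convergents:
  p_0/q_0 = 43/1
  p_1/q_1 = 44/1
  p_2/q_2 = 923/21
  p_3/q_3 = 967/22
  p_4/q_4 = 84085/1913
q_3 = 22 ≤ 34 < 1913 = q_4, so the answer is 967/22.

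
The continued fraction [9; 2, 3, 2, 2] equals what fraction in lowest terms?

368/39

Fold from the inside: start with 2/1.
  2 + 1/2 = 5/2
  3 + 2/5 = 17/5
  2 + 5/17 = 39/17
  9 + 17/39 = 368/39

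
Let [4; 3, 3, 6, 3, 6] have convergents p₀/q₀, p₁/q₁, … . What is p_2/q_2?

Using pₖ = aₖpₖ₋₁ + pₖ₋₂, qₖ = aₖqₖ₋₁ + qₖ₋₂ (with p₋₁=1, p₋₂=0, q₋₁=0, q₋₂=1):
  k=0: a=4, p=4, q=1
  k=1: a=3, p=13, q=3
  k=2: a=3, p=43, q=10

43/10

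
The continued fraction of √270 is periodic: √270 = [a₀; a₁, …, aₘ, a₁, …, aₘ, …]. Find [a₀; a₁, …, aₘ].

a₀ = ⌊√270⌋ = 16.
With m₀=0, d₀=1 and mₖ₊₁ = dₖaₖ − mₖ, dₖ₊₁ = (n − mₖ₊₁²)/dₖ, aₖ₊₁ = ⌊(a₀+mₖ₊₁)/dₖ₊₁⌋:
  k=1: m=16, d=14, a=2
  k=2: m=12, d=9, a=3
  k=3: m=15, d=5, a=6
  k=4: m=15, d=9, a=3
  k=5: m=12, d=14, a=2
  k=6: m=16, d=1, a=32
d=1 and a=2a₀=32 at k=6, so the next step gives (m, d) = (16, 14) again — its k=1 value — and the period has length 6.

[16; 2, 3, 6, 3, 2, 32]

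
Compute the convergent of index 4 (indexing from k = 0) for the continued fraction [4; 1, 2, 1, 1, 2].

Using pₖ = aₖpₖ₋₁ + pₖ₋₂, qₖ = aₖqₖ₋₁ + qₖ₋₂ (with p₋₁=1, p₋₂=0, q₋₁=0, q₋₂=1):
  k=0: a=4, p=4, q=1
  k=1: a=1, p=5, q=1
  k=2: a=2, p=14, q=3
  k=3: a=1, p=19, q=4
  k=4: a=1, p=33, q=7

33/7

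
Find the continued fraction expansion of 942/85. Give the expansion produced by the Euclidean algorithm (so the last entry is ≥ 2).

942 = 11*85 + 7
85 = 12*7 + 1
7 = 7*1 + 0  (stop)
So 942/85 = [11; 12, 7].

[11; 12, 7]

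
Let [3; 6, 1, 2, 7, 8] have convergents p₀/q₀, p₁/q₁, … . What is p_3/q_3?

Using pₖ = aₖpₖ₋₁ + pₖ₋₂, qₖ = aₖqₖ₋₁ + qₖ₋₂ (with p₋₁=1, p₋₂=0, q₋₁=0, q₋₂=1):
  k=0: a=3, p=3, q=1
  k=1: a=6, p=19, q=6
  k=2: a=1, p=22, q=7
  k=3: a=2, p=63, q=20

63/20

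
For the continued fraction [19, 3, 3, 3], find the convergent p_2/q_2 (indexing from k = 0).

Using pₖ = aₖpₖ₋₁ + pₖ₋₂, qₖ = aₖqₖ₋₁ + qₖ₋₂ (with p₋₁=1, p₋₂=0, q₋₁=0, q₋₂=1):
  k=0: a=19, p=19, q=1
  k=1: a=3, p=58, q=3
  k=2: a=3, p=193, q=10

193/10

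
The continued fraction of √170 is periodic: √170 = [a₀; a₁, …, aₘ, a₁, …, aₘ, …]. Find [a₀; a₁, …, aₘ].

a₀ = ⌊√170⌋ = 13.
With m₀=0, d₀=1 and mₖ₊₁ = dₖaₖ − mₖ, dₖ₊₁ = (n − mₖ₊₁²)/dₖ, aₖ₊₁ = ⌊(a₀+mₖ₊₁)/dₖ₊₁⌋:
  k=1: m=13, d=1, a=26
d=1 and a=2a₀=26 at k=1, so the next step gives (m, d) = (13, 1) again — its k=1 value — and the period has length 1.

[13; 26]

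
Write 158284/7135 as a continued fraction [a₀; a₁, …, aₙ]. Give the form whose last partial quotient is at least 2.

158284 = 22×7135 + 1314
7135 = 5×1314 + 565
1314 = 2×565 + 184
565 = 3×184 + 13
184 = 14×13 + 2
13 = 6×2 + 1
2 = 2×1 + 0  (stop)
So 158284/7135 = [22; 5, 2, 3, 14, 6, 2].

[22; 5, 2, 3, 14, 6, 2]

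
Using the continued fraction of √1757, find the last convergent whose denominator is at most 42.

503/12

√1757 = [41; 1, 10, 1, 82, …] (period length 4).
Convergents:
  p_0/q_0 = 41/1
  p_1/q_1 = 42/1
  p_2/q_2 = 461/11
  p_3/q_3 = 503/12
  p_4/q_4 = 41707/995
q_3 = 12 ≤ 42 < 995 = q_4, so the answer is 503/12.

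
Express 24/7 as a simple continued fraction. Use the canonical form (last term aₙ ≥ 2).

24 = 3×7 + 3
7 = 2×3 + 1
3 = 3×1 + 0  (stop)
So 24/7 = [3; 2, 3].

[3; 2, 3]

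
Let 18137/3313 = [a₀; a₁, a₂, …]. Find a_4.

3

18137 = 5·3313 + 1572   →  a_0 = 5
3313 = 2·1572 + 169   →  a_1 = 2
1572 = 9·169 + 51   →  a_2 = 9
169 = 3·51 + 16   →  a_3 = 3
51 = 3·16 + 3   →  a_4 = 3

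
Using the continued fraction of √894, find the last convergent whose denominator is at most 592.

17611/589

√894 = [29; 1, 8, 1, 58, …] (period length 4).
Convergents:
  p_0/q_0 = 29/1
  p_1/q_1 = 30/1
  p_2/q_2 = 269/9
  p_3/q_3 = 299/10
  p_4/q_4 = 17611/589
  p_5/q_5 = 17910/599
q_4 = 589 ≤ 592 < 599 = q_5, so the answer is 17611/589.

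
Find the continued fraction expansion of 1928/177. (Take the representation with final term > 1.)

[10; 1, 8, 3, 6]

1928 = 10·177 + 158
177 = 1·158 + 19
158 = 8·19 + 6
19 = 3·6 + 1
6 = 6·1 + 0  (stop)
So 1928/177 = [10; 1, 8, 3, 6].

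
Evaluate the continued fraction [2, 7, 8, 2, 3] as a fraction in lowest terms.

899/420

Fold from the inside: start with 3/1.
  2 + 1/3 = 7/3
  8 + 3/7 = 59/7
  7 + 7/59 = 420/59
  2 + 59/420 = 899/420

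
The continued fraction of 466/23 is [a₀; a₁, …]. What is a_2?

466 = 20·23 + 6   →  a_0 = 20
23 = 3·6 + 5   →  a_1 = 3
6 = 1·5 + 1   →  a_2 = 1

1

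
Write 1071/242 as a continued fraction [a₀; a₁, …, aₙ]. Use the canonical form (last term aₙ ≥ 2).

[4; 2, 2, 1, 6, 5]

1071 = 4·242 + 103
242 = 2·103 + 36
103 = 2·36 + 31
36 = 1·31 + 5
31 = 6·5 + 1
5 = 5·1 + 0  (stop)
So 1071/242 = [4; 2, 2, 1, 6, 5].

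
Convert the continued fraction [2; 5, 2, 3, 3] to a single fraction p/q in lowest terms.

Fold from the inside: start with 3/1.
  3 + 1/3 = 10/3
  2 + 3/10 = 23/10
  5 + 10/23 = 125/23
  2 + 23/125 = 273/125

273/125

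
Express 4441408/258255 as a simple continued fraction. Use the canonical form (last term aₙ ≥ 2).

[17; 5, 17, 1, 2, 19, 3, 16]

4441408 = 17·258255 + 51073
258255 = 5·51073 + 2890
51073 = 17·2890 + 1943
2890 = 1·1943 + 947
1943 = 2·947 + 49
947 = 19·49 + 16
49 = 3·16 + 1
16 = 16·1 + 0  (stop)
So 4441408/258255 = [17; 5, 17, 1, 2, 19, 3, 16].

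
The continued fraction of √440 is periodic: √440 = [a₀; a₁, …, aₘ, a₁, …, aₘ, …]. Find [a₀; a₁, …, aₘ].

[20; 1, 40]

a₀ = ⌊√440⌋ = 20.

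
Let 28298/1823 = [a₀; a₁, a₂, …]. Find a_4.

2

28298 = 15·1823 + 953   →  a_0 = 15
1823 = 1·953 + 870   →  a_1 = 1
953 = 1·870 + 83   →  a_2 = 1
870 = 10·83 + 40   →  a_3 = 10
83 = 2·40 + 3   →  a_4 = 2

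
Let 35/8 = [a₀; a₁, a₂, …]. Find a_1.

2

35 = 4·8 + 3   →  a_0 = 4
8 = 2·3 + 2   →  a_1 = 2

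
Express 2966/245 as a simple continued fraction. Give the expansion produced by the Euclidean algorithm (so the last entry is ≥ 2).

[12; 9, 2, 2, 1, 3]

2966 = 12·245 + 26
245 = 9·26 + 11
26 = 2·11 + 4
11 = 2·4 + 3
4 = 1·3 + 1
3 = 3·1 + 0  (stop)
So 2966/245 = [12; 9, 2, 2, 1, 3].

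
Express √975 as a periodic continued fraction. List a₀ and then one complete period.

a₀ = ⌊√975⌋ = 31.
With m₀=0, d₀=1 and mₖ₊₁ = dₖaₖ − mₖ, dₖ₊₁ = (n − mₖ₊₁²)/dₖ, aₖ₊₁ = ⌊(a₀+mₖ₊₁)/dₖ₊₁⌋:
  k=1: m=31, d=14, a=4
  k=2: m=25, d=25, a=2
  k=3: m=25, d=14, a=4
  k=4: m=31, d=1, a=62
d=1 and a=2a₀=62 at k=4, so the next step gives (m, d) = (31, 14) again — its k=1 value — and the period has length 4.

[31; 4, 2, 4, 62]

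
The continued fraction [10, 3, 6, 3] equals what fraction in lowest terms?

619/60

Fold from the inside: start with 3/1.
  6 + 1/3 = 19/3
  3 + 3/19 = 60/19
  10 + 19/60 = 619/60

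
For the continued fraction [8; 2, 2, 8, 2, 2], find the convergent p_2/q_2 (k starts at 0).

Using pₖ = aₖpₖ₋₁ + pₖ₋₂, qₖ = aₖqₖ₋₁ + qₖ₋₂ (with p₋₁=1, p₋₂=0, q₋₁=0, q₋₂=1):
  k=0: a=8, p=8, q=1
  k=1: a=2, p=17, q=2
  k=2: a=2, p=42, q=5

42/5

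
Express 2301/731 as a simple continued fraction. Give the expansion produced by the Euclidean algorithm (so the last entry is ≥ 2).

2301 = 3×731 + 108
731 = 6×108 + 83
108 = 1×83 + 25
83 = 3×25 + 8
25 = 3×8 + 1
8 = 8×1 + 0  (stop)
So 2301/731 = [3; 6, 1, 3, 3, 8].

[3; 6, 1, 3, 3, 8]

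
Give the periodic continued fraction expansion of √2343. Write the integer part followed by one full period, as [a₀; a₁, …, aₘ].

[48; 2, 2, 8, 2, 2, 96]

a₀ = ⌊√2343⌋ = 48.
With m₀=0, d₀=1 and mₖ₊₁ = dₖaₖ − mₖ, dₖ₊₁ = (n − mₖ₊₁²)/dₖ, aₖ₊₁ = ⌊(a₀+mₖ₊₁)/dₖ₊₁⌋:
  k=1: m=48, d=39, a=2
  k=2: m=30, d=37, a=2
  k=3: m=44, d=11, a=8
  k=4: m=44, d=37, a=2
  k=5: m=30, d=39, a=2
  k=6: m=48, d=1, a=96
d=1 and a=2a₀=96 at k=6, so the next step gives (m, d) = (48, 39) again — its k=1 value — and the period has length 6.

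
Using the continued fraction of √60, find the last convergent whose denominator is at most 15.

√60 = [7; 1, 2, 1, 14, …] (period length 4).
Convergents:
  p_0/q_0 = 7/1
  p_1/q_1 = 8/1
  p_2/q_2 = 23/3
  p_3/q_3 = 31/4
  p_4/q_4 = 457/59
q_3 = 4 ≤ 15 < 59 = q_4, so the answer is 31/4.

31/4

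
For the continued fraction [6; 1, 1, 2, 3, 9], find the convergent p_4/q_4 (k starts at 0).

112/17

Using pₖ = aₖpₖ₋₁ + pₖ₋₂, qₖ = aₖqₖ₋₁ + qₖ₋₂ (with p₋₁=1, p₋₂=0, q₋₁=0, q₋₂=1):
  k=0: a=6, p=6, q=1
  k=1: a=1, p=7, q=1
  k=2: a=1, p=13, q=2
  k=3: a=2, p=33, q=5
  k=4: a=3, p=112, q=17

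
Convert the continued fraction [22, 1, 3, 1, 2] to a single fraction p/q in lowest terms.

319/14

Fold from the inside: start with 2/1.
  1 + 1/2 = 3/2
  3 + 2/3 = 11/3
  1 + 3/11 = 14/11
  22 + 11/14 = 319/14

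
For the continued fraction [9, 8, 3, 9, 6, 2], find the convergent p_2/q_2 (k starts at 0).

Using pₖ = aₖpₖ₋₁ + pₖ₋₂, qₖ = aₖqₖ₋₁ + qₖ₋₂ (with p₋₁=1, p₋₂=0, q₋₁=0, q₋₂=1):
  k=0: a=9, p=9, q=1
  k=1: a=8, p=73, q=8
  k=2: a=3, p=228, q=25

228/25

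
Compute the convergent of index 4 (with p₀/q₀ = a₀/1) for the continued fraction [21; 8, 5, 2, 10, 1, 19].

Using pₖ = aₖpₖ₋₁ + pₖ₋₂, qₖ = aₖqₖ₋₁ + qₖ₋₂ (with p₋₁=1, p₋₂=0, q₋₁=0, q₋₂=1):
  k=0: a=21, p=21, q=1
  k=1: a=8, p=169, q=8
  k=2: a=5, p=866, q=41
  k=3: a=2, p=1901, q=90
  k=4: a=10, p=19876, q=941

19876/941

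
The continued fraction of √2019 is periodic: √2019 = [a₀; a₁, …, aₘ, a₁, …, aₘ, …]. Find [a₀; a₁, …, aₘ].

a₀ = ⌊√2019⌋ = 44.
With m₀=0, d₀=1 and mₖ₊₁ = dₖaₖ − mₖ, dₖ₊₁ = (n − mₖ₊₁²)/dₖ, aₖ₊₁ = ⌊(a₀+mₖ₊₁)/dₖ₊₁⌋:
  k=1: m=44, d=83, a=1
  k=2: m=39, d=6, a=13
  k=3: m=39, d=83, a=1
  k=4: m=44, d=1, a=88
d=1 and a=2a₀=88 at k=4, so the next step gives (m, d) = (44, 83) again — its k=1 value — and the period has length 4.

[44; 1, 13, 1, 88]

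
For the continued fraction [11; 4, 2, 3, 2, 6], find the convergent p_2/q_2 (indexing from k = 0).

101/9

Using pₖ = aₖpₖ₋₁ + pₖ₋₂, qₖ = aₖqₖ₋₁ + qₖ₋₂ (with p₋₁=1, p₋₂=0, q₋₁=0, q₋₂=1):
  k=0: a=11, p=11, q=1
  k=1: a=4, p=45, q=4
  k=2: a=2, p=101, q=9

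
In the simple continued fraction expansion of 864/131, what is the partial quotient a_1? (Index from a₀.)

1

864 = 6·131 + 78   →  a_0 = 6
131 = 1·78 + 53   →  a_1 = 1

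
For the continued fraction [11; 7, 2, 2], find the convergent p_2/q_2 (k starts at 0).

167/15

Using pₖ = aₖpₖ₋₁ + pₖ₋₂, qₖ = aₖqₖ₋₁ + qₖ₋₂ (with p₋₁=1, p₋₂=0, q₋₁=0, q₋₂=1):
  k=0: a=11, p=11, q=1
  k=1: a=7, p=78, q=7
  k=2: a=2, p=167, q=15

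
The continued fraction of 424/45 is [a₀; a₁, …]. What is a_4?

2

424 = 9·45 + 19   →  a_0 = 9
45 = 2·19 + 7   →  a_1 = 2
19 = 2·7 + 5   →  a_2 = 2
7 = 1·5 + 2   →  a_3 = 1
5 = 2·2 + 1   →  a_4 = 2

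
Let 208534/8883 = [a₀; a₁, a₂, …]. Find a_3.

208534 = 23·8883 + 4225   →  a_0 = 23
8883 = 2·4225 + 433   →  a_1 = 2
4225 = 9·433 + 328   →  a_2 = 9
433 = 1·328 + 105   →  a_3 = 1

1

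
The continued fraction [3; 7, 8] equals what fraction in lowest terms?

179/57

Using pₖ = aₖpₖ₋₁ + pₖ₋₂ and qₖ = aₖqₖ₋₁ + qₖ₋₂:
  k=0: a=3, p=3, q=1
  k=1: a=7, p=22, q=7
  k=2: a=8, p=179, q=57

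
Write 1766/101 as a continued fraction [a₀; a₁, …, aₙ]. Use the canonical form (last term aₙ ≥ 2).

1766 = 17·101 + 49
101 = 2·49 + 3
49 = 16·3 + 1
3 = 3·1 + 0  (stop)
So 1766/101 = [17; 2, 16, 3].

[17; 2, 16, 3]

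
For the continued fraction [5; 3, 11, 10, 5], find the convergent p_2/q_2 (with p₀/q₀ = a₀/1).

Using pₖ = aₖpₖ₋₁ + pₖ₋₂, qₖ = aₖqₖ₋₁ + qₖ₋₂ (with p₋₁=1, p₋₂=0, q₋₁=0, q₋₂=1):
  k=0: a=5, p=5, q=1
  k=1: a=3, p=16, q=3
  k=2: a=11, p=181, q=34

181/34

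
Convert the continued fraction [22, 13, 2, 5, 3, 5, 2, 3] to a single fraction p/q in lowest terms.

417955/18934

Using pₖ = aₖpₖ₋₁ + pₖ₋₂ and qₖ = aₖqₖ₋₁ + qₖ₋₂:
  k=0: a=22, p=22, q=1
  k=1: a=13, p=287, q=13
  k=2: a=2, p=596, q=27
  k=3: a=5, p=3267, q=148
  k=4: a=3, p=10397, q=471
  k=5: a=5, p=55252, q=2503
  k=6: a=2, p=120901, q=5477
  k=7: a=3, p=417955, q=18934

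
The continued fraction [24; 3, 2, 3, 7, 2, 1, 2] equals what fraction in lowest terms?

Using pₖ = aₖpₖ₋₁ + pₖ₋₂ and qₖ = aₖqₖ₋₁ + qₖ₋₂:
  k=0: a=24, p=24, q=1
  k=1: a=3, p=73, q=3
  k=2: a=2, p=170, q=7
  k=3: a=3, p=583, q=24
  k=4: a=7, p=4251, q=175
  k=5: a=2, p=9085, q=374
  k=6: a=1, p=13336, q=549
  k=7: a=2, p=35757, q=1472

35757/1472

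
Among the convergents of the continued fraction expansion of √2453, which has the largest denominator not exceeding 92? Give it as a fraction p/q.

1783/36

√2453 = [49; 1, 1, 8, 1, 1, 98, …] (period length 6).
Convergents:
  p_0/q_0 = 49/1
  p_1/q_1 = 50/1
  p_2/q_2 = 99/2
  p_3/q_3 = 842/17
  p_4/q_4 = 941/19
  p_5/q_5 = 1783/36
  p_6/q_6 = 175675/3547
q_5 = 36 ≤ 92 < 3547 = q_6, so the answer is 1783/36.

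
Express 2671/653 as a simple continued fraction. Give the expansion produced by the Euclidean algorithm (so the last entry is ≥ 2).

[4; 11, 14, 1, 3]

2671 = 4·653 + 59
653 = 11·59 + 4
59 = 14·4 + 3
4 = 1·3 + 1
3 = 3·1 + 0  (stop)
So 2671/653 = [4; 11, 14, 1, 3].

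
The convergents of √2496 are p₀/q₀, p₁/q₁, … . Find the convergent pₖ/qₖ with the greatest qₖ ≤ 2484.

123601/2474

√2496 = [49; 1, 23, 1, 98, …] (period length 4).
Convergents:
  p_0/q_0 = 49/1
  p_1/q_1 = 50/1
  p_2/q_2 = 1199/24
  p_3/q_3 = 1249/25
  p_4/q_4 = 123601/2474
  p_5/q_5 = 124850/2499
q_4 = 2474 ≤ 2484 < 2499 = q_5, so the answer is 123601/2474.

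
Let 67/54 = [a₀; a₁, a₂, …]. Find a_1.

4

67 = 1·54 + 13   →  a_0 = 1
54 = 4·13 + 2   →  a_1 = 4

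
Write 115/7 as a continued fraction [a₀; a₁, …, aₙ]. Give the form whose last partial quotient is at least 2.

115 = 16*7 + 3
7 = 2*3 + 1
3 = 3*1 + 0  (stop)
So 115/7 = [16; 2, 3].

[16; 2, 3]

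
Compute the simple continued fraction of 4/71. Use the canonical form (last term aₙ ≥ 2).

4 = 0·71 + 4
71 = 17·4 + 3
4 = 1·3 + 1
3 = 3·1 + 0  (stop)
So 4/71 = [0; 17, 1, 3].

[0; 17, 1, 3]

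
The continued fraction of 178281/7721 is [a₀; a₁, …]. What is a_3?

178281 = 23·7721 + 698   →  a_0 = 23
7721 = 11·698 + 43   →  a_1 = 11
698 = 16·43 + 10   →  a_2 = 16
43 = 4·10 + 3   →  a_3 = 4

4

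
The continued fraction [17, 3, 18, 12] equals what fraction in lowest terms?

11488/663

Using pₖ = aₖpₖ₋₁ + pₖ₋₂ and qₖ = aₖqₖ₋₁ + qₖ₋₂:
  k=0: a=17, p=17, q=1
  k=1: a=3, p=52, q=3
  k=2: a=18, p=953, q=55
  k=3: a=12, p=11488, q=663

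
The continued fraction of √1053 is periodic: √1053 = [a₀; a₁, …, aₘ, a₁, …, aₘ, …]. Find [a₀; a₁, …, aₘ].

a₀ = ⌊√1053⌋ = 32.

[32; 2, 4, 2, 64]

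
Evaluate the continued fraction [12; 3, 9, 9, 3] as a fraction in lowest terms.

Using pₖ = aₖpₖ₋₁ + pₖ₋₂ and qₖ = aₖqₖ₋₁ + qₖ₋₂:
  k=0: a=12, p=12, q=1
  k=1: a=3, p=37, q=3
  k=2: a=9, p=345, q=28
  k=3: a=9, p=3142, q=255
  k=4: a=3, p=9771, q=793

9771/793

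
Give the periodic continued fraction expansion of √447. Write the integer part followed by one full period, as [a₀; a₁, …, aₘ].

[21; 7, 42]

a₀ = ⌊√447⌋ = 21.
With m₀=0, d₀=1 and mₖ₊₁ = dₖaₖ − mₖ, dₖ₊₁ = (n − mₖ₊₁²)/dₖ, aₖ₊₁ = ⌊(a₀+mₖ₊₁)/dₖ₊₁⌋:
  k=1: m=21, d=6, a=7
  k=2: m=21, d=1, a=42
d=1 and a=2a₀=42 at k=2, so the next step gives (m, d) = (21, 6) again — its k=1 value — and the period has length 2.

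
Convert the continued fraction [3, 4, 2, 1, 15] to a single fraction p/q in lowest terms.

659/204

Using pₖ = aₖpₖ₋₁ + pₖ₋₂ and qₖ = aₖqₖ₋₁ + qₖ₋₂:
  k=0: a=3, p=3, q=1
  k=1: a=4, p=13, q=4
  k=2: a=2, p=29, q=9
  k=3: a=1, p=42, q=13
  k=4: a=15, p=659, q=204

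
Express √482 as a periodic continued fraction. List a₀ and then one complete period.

a₀ = ⌊√482⌋ = 21.
With m₀=0, d₀=1 and mₖ₊₁ = dₖaₖ − mₖ, dₖ₊₁ = (n − mₖ₊₁²)/dₖ, aₖ₊₁ = ⌊(a₀+mₖ₊₁)/dₖ₊₁⌋:
  k=1: m=21, d=41, a=1
  k=2: m=20, d=2, a=20
  k=3: m=20, d=41, a=1
  k=4: m=21, d=1, a=42
d=1 and a=2a₀=42 at k=4, so the next step gives (m, d) = (21, 41) again — its k=1 value — and the period has length 4.

[21; 1, 20, 1, 42]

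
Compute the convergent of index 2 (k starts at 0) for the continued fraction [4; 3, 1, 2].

Using pₖ = aₖpₖ₋₁ + pₖ₋₂, qₖ = aₖqₖ₋₁ + qₖ₋₂ (with p₋₁=1, p₋₂=0, q₋₁=0, q₋₂=1):
  k=0: a=4, p=4, q=1
  k=1: a=3, p=13, q=3
  k=2: a=1, p=17, q=4

17/4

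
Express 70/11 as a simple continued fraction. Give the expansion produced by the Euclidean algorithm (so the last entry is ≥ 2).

[6; 2, 1, 3]

70 = 6×11 + 4
11 = 2×4 + 3
4 = 1×3 + 1
3 = 3×1 + 0  (stop)
So 70/11 = [6; 2, 1, 3].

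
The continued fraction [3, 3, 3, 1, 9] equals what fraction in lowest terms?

420/127

Using pₖ = aₖpₖ₋₁ + pₖ₋₂ and qₖ = aₖqₖ₋₁ + qₖ₋₂:
  k=0: a=3, p=3, q=1
  k=1: a=3, p=10, q=3
  k=2: a=3, p=33, q=10
  k=3: a=1, p=43, q=13
  k=4: a=9, p=420, q=127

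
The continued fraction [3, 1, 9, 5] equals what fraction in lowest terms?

Using pₖ = aₖpₖ₋₁ + pₖ₋₂ and qₖ = aₖqₖ₋₁ + qₖ₋₂:
  k=0: a=3, p=3, q=1
  k=1: a=1, p=4, q=1
  k=2: a=9, p=39, q=10
  k=3: a=5, p=199, q=51

199/51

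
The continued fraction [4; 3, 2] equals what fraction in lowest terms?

Fold from the inside: start with 2/1.
  3 + 1/2 = 7/2
  4 + 2/7 = 30/7

30/7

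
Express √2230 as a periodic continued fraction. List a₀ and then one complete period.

[47; 4, 2, 18, 2, 4, 94]

a₀ = ⌊√2230⌋ = 47.
With m₀=0, d₀=1 and mₖ₊₁ = dₖaₖ − mₖ, dₖ₊₁ = (n − mₖ₊₁²)/dₖ, aₖ₊₁ = ⌊(a₀+mₖ₊₁)/dₖ₊₁⌋:
  k=1: m=47, d=21, a=4
  k=2: m=37, d=41, a=2
  k=3: m=45, d=5, a=18
  k=4: m=45, d=41, a=2
  k=5: m=37, d=21, a=4
  k=6: m=47, d=1, a=94
d=1 and a=2a₀=94 at k=6, so the next step gives (m, d) = (47, 21) again — its k=1 value — and the period has length 6.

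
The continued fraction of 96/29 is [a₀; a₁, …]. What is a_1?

3

96 = 3·29 + 9   →  a_0 = 3
29 = 3·9 + 2   →  a_1 = 3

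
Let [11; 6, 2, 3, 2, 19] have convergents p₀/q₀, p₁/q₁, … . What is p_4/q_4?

Using pₖ = aₖpₖ₋₁ + pₖ₋₂, qₖ = aₖqₖ₋₁ + qₖ₋₂ (with p₋₁=1, p₋₂=0, q₋₁=0, q₋₂=1):
  k=0: a=11, p=11, q=1
  k=1: a=6, p=67, q=6
  k=2: a=2, p=145, q=13
  k=3: a=3, p=502, q=45
  k=4: a=2, p=1149, q=103

1149/103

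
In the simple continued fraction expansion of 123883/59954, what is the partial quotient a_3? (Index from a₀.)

123883 = 2·59954 + 3975   →  a_0 = 2
59954 = 15·3975 + 329   →  a_1 = 15
3975 = 12·329 + 27   →  a_2 = 12
329 = 12·27 + 5   →  a_3 = 12

12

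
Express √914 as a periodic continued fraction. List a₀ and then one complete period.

[30; 4, 3, 3, 4, 60]

a₀ = ⌊√914⌋ = 30.
With m₀=0, d₀=1 and mₖ₊₁ = dₖaₖ − mₖ, dₖ₊₁ = (n − mₖ₊₁²)/dₖ, aₖ₊₁ = ⌊(a₀+mₖ₊₁)/dₖ₊₁⌋:
  k=1: m=30, d=14, a=4
  k=2: m=26, d=17, a=3
  k=3: m=25, d=17, a=3
  k=4: m=26, d=14, a=4
  k=5: m=30, d=1, a=60
d=1 and a=2a₀=60 at k=5, so the next step gives (m, d) = (30, 14) again — its k=1 value — and the period has length 5.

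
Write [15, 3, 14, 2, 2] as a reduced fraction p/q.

3387/221

Fold from the inside: start with 2/1.
  2 + 1/2 = 5/2
  14 + 2/5 = 72/5
  3 + 5/72 = 221/72
  15 + 72/221 = 3387/221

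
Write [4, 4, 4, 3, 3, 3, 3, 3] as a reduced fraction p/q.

27773/6556

Fold from the inside: start with 3/1.
  3 + 1/3 = 10/3
  3 + 3/10 = 33/10
  3 + 10/33 = 109/33
  3 + 33/109 = 360/109
  4 + 109/360 = 1549/360
  4 + 360/1549 = 6556/1549
  4 + 1549/6556 = 27773/6556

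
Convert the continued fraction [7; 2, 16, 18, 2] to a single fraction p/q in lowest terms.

9169/1225

Using pₖ = aₖpₖ₋₁ + pₖ₋₂ and qₖ = aₖqₖ₋₁ + qₖ₋₂:
  k=0: a=7, p=7, q=1
  k=1: a=2, p=15, q=2
  k=2: a=16, p=247, q=33
  k=3: a=18, p=4461, q=596
  k=4: a=2, p=9169, q=1225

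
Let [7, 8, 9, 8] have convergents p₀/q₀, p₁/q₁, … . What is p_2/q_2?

Using pₖ = aₖpₖ₋₁ + pₖ₋₂, qₖ = aₖqₖ₋₁ + qₖ₋₂ (with p₋₁=1, p₋₂=0, q₋₁=0, q₋₂=1):
  k=0: a=7, p=7, q=1
  k=1: a=8, p=57, q=8
  k=2: a=9, p=520, q=73

520/73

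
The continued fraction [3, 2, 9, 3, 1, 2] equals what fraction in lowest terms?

747/215

Using pₖ = aₖpₖ₋₁ + pₖ₋₂ and qₖ = aₖqₖ₋₁ + qₖ₋₂:
  k=0: a=3, p=3, q=1
  k=1: a=2, p=7, q=2
  k=2: a=9, p=66, q=19
  k=3: a=3, p=205, q=59
  k=4: a=1, p=271, q=78
  k=5: a=2, p=747, q=215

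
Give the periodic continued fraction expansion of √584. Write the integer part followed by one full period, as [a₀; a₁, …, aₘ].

a₀ = ⌊√584⌋ = 24.
With m₀=0, d₀=1 and mₖ₊₁ = dₖaₖ − mₖ, dₖ₊₁ = (n − mₖ₊₁²)/dₖ, aₖ₊₁ = ⌊(a₀+mₖ₊₁)/dₖ₊₁⌋:
  k=1: m=24, d=8, a=6
  k=2: m=24, d=1, a=48
d=1 and a=2a₀=48 at k=2, so the next step gives (m, d) = (24, 8) again — its k=1 value — and the period has length 2.

[24; 6, 48]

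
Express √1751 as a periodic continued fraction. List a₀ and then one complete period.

a₀ = ⌊√1751⌋ = 41.
With m₀=0, d₀=1 and mₖ₊₁ = dₖaₖ − mₖ, dₖ₊₁ = (n − mₖ₊₁²)/dₖ, aₖ₊₁ = ⌊(a₀+mₖ₊₁)/dₖ₊₁⌋:
  k=1: m=41, d=70, a=1
  k=2: m=29, d=13, a=5
  k=3: m=36, d=35, a=2
  k=4: m=34, d=17, a=4
  k=5: m=34, d=35, a=2
  k=6: m=36, d=13, a=5
  k=7: m=29, d=70, a=1
  k=8: m=41, d=1, a=82
d=1 and a=2a₀=82 at k=8, so the next step gives (m, d) = (41, 70) again — its k=1 value — and the period has length 8.

[41; 1, 5, 2, 4, 2, 5, 1, 82]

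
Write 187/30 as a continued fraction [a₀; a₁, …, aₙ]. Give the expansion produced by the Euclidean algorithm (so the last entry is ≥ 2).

[6; 4, 3, 2]

187 = 6·30 + 7
30 = 4·7 + 2
7 = 3·2 + 1
2 = 2·1 + 0  (stop)
So 187/30 = [6; 4, 3, 2].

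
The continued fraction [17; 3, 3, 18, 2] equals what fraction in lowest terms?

6505/376

Fold from the inside: start with 2/1.
  18 + 1/2 = 37/2
  3 + 2/37 = 113/37
  3 + 37/113 = 376/113
  17 + 113/376 = 6505/376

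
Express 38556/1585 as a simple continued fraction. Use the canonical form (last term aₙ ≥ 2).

38556 = 24·1585 + 516
1585 = 3·516 + 37
516 = 13·37 + 35
37 = 1·35 + 2
35 = 17·2 + 1
2 = 2·1 + 0  (stop)
So 38556/1585 = [24; 3, 13, 1, 17, 2].

[24; 3, 13, 1, 17, 2]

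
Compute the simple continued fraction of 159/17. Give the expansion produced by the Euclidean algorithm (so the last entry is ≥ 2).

159 = 9·17 + 6
17 = 2·6 + 5
6 = 1·5 + 1
5 = 5·1 + 0  (stop)
So 159/17 = [9; 2, 1, 5].

[9; 2, 1, 5]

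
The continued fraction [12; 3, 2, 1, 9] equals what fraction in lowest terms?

Fold from the inside: start with 9/1.
  1 + 1/9 = 10/9
  2 + 9/10 = 29/10
  3 + 10/29 = 97/29
  12 + 29/97 = 1193/97

1193/97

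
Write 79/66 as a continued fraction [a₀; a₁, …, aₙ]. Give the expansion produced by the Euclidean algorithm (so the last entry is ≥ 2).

[1; 5, 13]

79 = 1×66 + 13
66 = 5×13 + 1
13 = 13×1 + 0  (stop)
So 79/66 = [1; 5, 13].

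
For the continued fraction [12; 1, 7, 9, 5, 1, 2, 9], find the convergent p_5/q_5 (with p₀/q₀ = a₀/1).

Using pₖ = aₖpₖ₋₁ + pₖ₋₂, qₖ = aₖqₖ₋₁ + qₖ₋₂ (with p₋₁=1, p₋₂=0, q₋₁=0, q₋₂=1):
  k=0: a=12, p=12, q=1
  k=1: a=1, p=13, q=1
  k=2: a=7, p=103, q=8
  k=3: a=9, p=940, q=73
  k=4: a=5, p=4803, q=373
  k=5: a=1, p=5743, q=446

5743/446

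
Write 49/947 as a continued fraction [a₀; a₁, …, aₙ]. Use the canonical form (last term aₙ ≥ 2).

[0; 19, 3, 16]

49 = 0·947 + 49
947 = 19·49 + 16
49 = 3·16 + 1
16 = 16·1 + 0  (stop)
So 49/947 = [0; 19, 3, 16].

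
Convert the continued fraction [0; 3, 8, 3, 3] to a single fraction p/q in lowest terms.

Using pₖ = aₖpₖ₋₁ + pₖ₋₂ and qₖ = aₖqₖ₋₁ + qₖ₋₂:
  k=0: a=0, p=0, q=1
  k=1: a=3, p=1, q=3
  k=2: a=8, p=8, q=25
  k=3: a=3, p=25, q=78
  k=4: a=3, p=83, q=259

83/259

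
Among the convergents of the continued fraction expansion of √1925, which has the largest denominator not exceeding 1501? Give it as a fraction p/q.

√1925 = [43; 1, 6, 1, 86, …] (period length 4).
Convergents:
  p_0/q_0 = 43/1
  p_1/q_1 = 44/1
  p_2/q_2 = 307/7
  p_3/q_3 = 351/8
  p_4/q_4 = 30493/695
  p_5/q_5 = 30844/703
  p_6/q_6 = 215557/4913
q_5 = 703 ≤ 1501 < 4913 = q_6, so the answer is 30844/703.

30844/703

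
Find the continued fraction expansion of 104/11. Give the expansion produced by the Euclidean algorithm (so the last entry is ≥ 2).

104 = 9*11 + 5
11 = 2*5 + 1
5 = 5*1 + 0  (stop)
So 104/11 = [9; 2, 5].

[9; 2, 5]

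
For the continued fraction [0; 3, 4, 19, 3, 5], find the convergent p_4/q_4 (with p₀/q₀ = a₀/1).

235/763

Using pₖ = aₖpₖ₋₁ + pₖ₋₂, qₖ = aₖqₖ₋₁ + qₖ₋₂ (with p₋₁=1, p₋₂=0, q₋₁=0, q₋₂=1):
  k=0: a=0, p=0, q=1
  k=1: a=3, p=1, q=3
  k=2: a=4, p=4, q=13
  k=3: a=19, p=77, q=250
  k=4: a=3, p=235, q=763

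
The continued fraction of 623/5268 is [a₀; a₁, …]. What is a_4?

6

623 = 0·5268 + 623   →  a_0 = 0
5268 = 8·623 + 284   →  a_1 = 8
623 = 2·284 + 55   →  a_2 = 2
284 = 5·55 + 9   →  a_3 = 5
55 = 6·9 + 1   →  a_4 = 6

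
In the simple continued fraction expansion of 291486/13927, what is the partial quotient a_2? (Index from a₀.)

291486 = 20·13927 + 12946   →  a_0 = 20
13927 = 1·12946 + 981   →  a_1 = 1
12946 = 13·981 + 193   →  a_2 = 13

13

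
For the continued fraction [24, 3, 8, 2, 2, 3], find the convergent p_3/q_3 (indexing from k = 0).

1289/53

Using pₖ = aₖpₖ₋₁ + pₖ₋₂, qₖ = aₖqₖ₋₁ + qₖ₋₂ (with p₋₁=1, p₋₂=0, q₋₁=0, q₋₂=1):
  k=0: a=24, p=24, q=1
  k=1: a=3, p=73, q=3
  k=2: a=8, p=608, q=25
  k=3: a=2, p=1289, q=53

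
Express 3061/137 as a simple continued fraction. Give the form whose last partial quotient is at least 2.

[22; 2, 1, 10, 1, 3]

3061 = 22·137 + 47
137 = 2·47 + 43
47 = 1·43 + 4
43 = 10·4 + 3
4 = 1·3 + 1
3 = 3·1 + 0  (stop)
So 3061/137 = [22; 2, 1, 10, 1, 3].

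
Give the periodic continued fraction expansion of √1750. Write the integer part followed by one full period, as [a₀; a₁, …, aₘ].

[41; 1, 4, 1, 82]

a₀ = ⌊√1750⌋ = 41.
With m₀=0, d₀=1 and mₖ₊₁ = dₖaₖ − mₖ, dₖ₊₁ = (n − mₖ₊₁²)/dₖ, aₖ₊₁ = ⌊(a₀+mₖ₊₁)/dₖ₊₁⌋:
  k=1: m=41, d=69, a=1
  k=2: m=28, d=14, a=4
  k=3: m=28, d=69, a=1
  k=4: m=41, d=1, a=82
d=1 and a=2a₀=82 at k=4, so the next step gives (m, d) = (41, 69) again — its k=1 value — and the period has length 4.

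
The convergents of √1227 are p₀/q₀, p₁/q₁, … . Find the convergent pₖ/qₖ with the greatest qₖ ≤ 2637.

85855/2451

√1227 = [35; 35, 70, …] (period length 2).
Convergents:
  p_0/q_0 = 35/1
  p_1/q_1 = 1226/35
  p_2/q_2 = 85855/2451
  p_3/q_3 = 3006151/85820
q_2 = 2451 ≤ 2637 < 85820 = q_3, so the answer is 85855/2451.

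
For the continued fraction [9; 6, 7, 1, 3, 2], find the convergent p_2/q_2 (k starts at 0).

394/43

Using pₖ = aₖpₖ₋₁ + pₖ₋₂, qₖ = aₖqₖ₋₁ + qₖ₋₂ (with p₋₁=1, p₋₂=0, q₋₁=0, q₋₂=1):
  k=0: a=9, p=9, q=1
  k=1: a=6, p=55, q=6
  k=2: a=7, p=394, q=43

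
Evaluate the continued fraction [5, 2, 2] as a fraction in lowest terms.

Fold from the inside: start with 2/1.
  2 + 1/2 = 5/2
  5 + 2/5 = 27/5

27/5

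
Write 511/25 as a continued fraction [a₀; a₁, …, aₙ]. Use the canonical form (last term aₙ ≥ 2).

511 = 20·25 + 11
25 = 2·11 + 3
11 = 3·3 + 2
3 = 1·2 + 1
2 = 2·1 + 0  (stop)
So 511/25 = [20; 2, 3, 1, 2].

[20; 2, 3, 1, 2]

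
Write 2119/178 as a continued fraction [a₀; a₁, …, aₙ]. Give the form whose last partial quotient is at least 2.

[11; 1, 9, 2, 8]

2119 = 11·178 + 161
178 = 1·161 + 17
161 = 9·17 + 8
17 = 2·8 + 1
8 = 8·1 + 0  (stop)
So 2119/178 = [11; 1, 9, 2, 8].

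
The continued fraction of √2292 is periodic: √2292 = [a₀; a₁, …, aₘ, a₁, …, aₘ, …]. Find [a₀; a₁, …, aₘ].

[47; 1, 6, 1, 94]

a₀ = ⌊√2292⌋ = 47.
With m₀=0, d₀=1 and mₖ₊₁ = dₖaₖ − mₖ, dₖ₊₁ = (n − mₖ₊₁²)/dₖ, aₖ₊₁ = ⌊(a₀+mₖ₊₁)/dₖ₊₁⌋:
  k=1: m=47, d=83, a=1
  k=2: m=36, d=12, a=6
  k=3: m=36, d=83, a=1
  k=4: m=47, d=1, a=94
d=1 and a=2a₀=94 at k=4, so the next step gives (m, d) = (47, 83) again — its k=1 value — and the period has length 4.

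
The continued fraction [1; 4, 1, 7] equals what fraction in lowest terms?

Fold from the inside: start with 7/1.
  1 + 1/7 = 8/7
  4 + 7/8 = 39/8
  1 + 8/39 = 47/39

47/39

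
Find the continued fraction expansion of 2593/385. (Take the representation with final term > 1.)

2593 = 6·385 + 283
385 = 1·283 + 102
283 = 2·102 + 79
102 = 1·79 + 23
79 = 3·23 + 10
23 = 2·10 + 3
10 = 3·3 + 1
3 = 3·1 + 0  (stop)
So 2593/385 = [6; 1, 2, 1, 3, 2, 3, 3].

[6; 1, 2, 1, 3, 2, 3, 3]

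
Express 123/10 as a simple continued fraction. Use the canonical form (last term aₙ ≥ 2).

123 = 12·10 + 3
10 = 3·3 + 1
3 = 3·1 + 0  (stop)
So 123/10 = [12; 3, 3].

[12; 3, 3]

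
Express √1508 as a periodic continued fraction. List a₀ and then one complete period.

[38; 1, 4, 1, 76]

a₀ = ⌊√1508⌋ = 38.
With m₀=0, d₀=1 and mₖ₊₁ = dₖaₖ − mₖ, dₖ₊₁ = (n − mₖ₊₁²)/dₖ, aₖ₊₁ = ⌊(a₀+mₖ₊₁)/dₖ₊₁⌋:
  k=1: m=38, d=64, a=1
  k=2: m=26, d=13, a=4
  k=3: m=26, d=64, a=1
  k=4: m=38, d=1, a=76
d=1 and a=2a₀=76 at k=4, so the next step gives (m, d) = (38, 64) again — its k=1 value — and the period has length 4.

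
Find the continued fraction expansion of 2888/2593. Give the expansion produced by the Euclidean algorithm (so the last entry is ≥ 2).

[1; 8, 1, 3, 1, 3, 7, 2]

2888 = 1×2593 + 295
2593 = 8×295 + 233
295 = 1×233 + 62
233 = 3×62 + 47
62 = 1×47 + 15
47 = 3×15 + 2
15 = 7×2 + 1
2 = 2×1 + 0  (stop)
So 2888/2593 = [1; 8, 1, 3, 1, 3, 7, 2].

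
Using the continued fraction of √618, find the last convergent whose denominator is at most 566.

√618 = [24; 1, 6, 8, 6, 1, 48, …] (period length 6).
Convergents:
  p_0/q_0 = 24/1
  p_1/q_1 = 25/1
  p_2/q_2 = 174/7
  p_3/q_3 = 1417/57
  p_4/q_4 = 8676/349
  p_5/q_5 = 10093/406
  p_6/q_6 = 493140/19837
q_5 = 406 ≤ 566 < 19837 = q_6, so the answer is 10093/406.

10093/406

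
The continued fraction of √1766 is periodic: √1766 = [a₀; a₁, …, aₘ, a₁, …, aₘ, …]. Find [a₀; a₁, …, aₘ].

[42; 42, 84]

a₀ = ⌊√1766⌋ = 42.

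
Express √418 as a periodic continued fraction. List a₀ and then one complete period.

a₀ = ⌊√418⌋ = 20.
With m₀=0, d₀=1 and mₖ₊₁ = dₖaₖ − mₖ, dₖ₊₁ = (n − mₖ₊₁²)/dₖ, aₖ₊₁ = ⌊(a₀+mₖ₊₁)/dₖ₊₁⌋:
  k=1: m=20, d=18, a=2
  k=2: m=16, d=9, a=4
  k=3: m=20, d=2, a=20
  k=4: m=20, d=9, a=4
  k=5: m=16, d=18, a=2
  k=6: m=20, d=1, a=40
d=1 and a=2a₀=40 at k=6, so the next step gives (m, d) = (20, 18) again — its k=1 value — and the period has length 6.

[20; 2, 4, 20, 4, 2, 40]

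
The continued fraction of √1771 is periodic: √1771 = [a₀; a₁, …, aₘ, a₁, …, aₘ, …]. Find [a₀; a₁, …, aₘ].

[42; 12, 84]

a₀ = ⌊√1771⌋ = 42.
With m₀=0, d₀=1 and mₖ₊₁ = dₖaₖ − mₖ, dₖ₊₁ = (n − mₖ₊₁²)/dₖ, aₖ₊₁ = ⌊(a₀+mₖ₊₁)/dₖ₊₁⌋:
  k=1: m=42, d=7, a=12
  k=2: m=42, d=1, a=84
d=1 and a=2a₀=84 at k=2, so the next step gives (m, d) = (42, 7) again — its k=1 value — and the period has length 2.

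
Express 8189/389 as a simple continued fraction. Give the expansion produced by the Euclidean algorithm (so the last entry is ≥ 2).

8189 = 21·389 + 20
389 = 19·20 + 9
20 = 2·9 + 2
9 = 4·2 + 1
2 = 2·1 + 0  (stop)
So 8189/389 = [21; 19, 2, 4, 2].

[21; 19, 2, 4, 2]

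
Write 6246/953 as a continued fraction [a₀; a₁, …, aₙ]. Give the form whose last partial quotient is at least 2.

[6; 1, 1, 4, 7, 1, 12]

6246 = 6*953 + 528
953 = 1*528 + 425
528 = 1*425 + 103
425 = 4*103 + 13
103 = 7*13 + 12
13 = 1*12 + 1
12 = 12*1 + 0  (stop)
So 6246/953 = [6; 1, 1, 4, 7, 1, 12].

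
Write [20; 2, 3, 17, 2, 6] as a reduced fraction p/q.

32994/1615

Fold from the inside: start with 6/1.
  2 + 1/6 = 13/6
  17 + 6/13 = 227/13
  3 + 13/227 = 694/227
  2 + 227/694 = 1615/694
  20 + 694/1615 = 32994/1615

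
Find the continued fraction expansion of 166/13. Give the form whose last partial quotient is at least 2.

[12; 1, 3, 3]

166 = 12*13 + 10
13 = 1*10 + 3
10 = 3*3 + 1
3 = 3*1 + 0  (stop)
So 166/13 = [12; 1, 3, 3].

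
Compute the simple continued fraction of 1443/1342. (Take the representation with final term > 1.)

1443 = 1*1342 + 101
1342 = 13*101 + 29
101 = 3*29 + 14
29 = 2*14 + 1
14 = 14*1 + 0  (stop)
So 1443/1342 = [1; 13, 3, 2, 14].

[1; 13, 3, 2, 14]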